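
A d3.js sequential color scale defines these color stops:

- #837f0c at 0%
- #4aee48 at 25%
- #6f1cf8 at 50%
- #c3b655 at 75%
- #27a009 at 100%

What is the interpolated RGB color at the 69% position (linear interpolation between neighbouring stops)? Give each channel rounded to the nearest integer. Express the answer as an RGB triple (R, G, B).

(175, 145, 124)

69% lies between the 50% and 75% stops, so the local fraction is t = (69 − 50)/(75 − 50) = 19/25 ≈ 0.76.
#6f1cf8 → (111, 28, 248); #c3b655 → (195, 182, 85).
R = 111 + 0.76 × (195 − 111) = 174.84 → 175
G = 28 + 0.76 × (182 − 28) = 145.04 → 145
B = 248 + 0.76 × (85 − 248) = 124.12 → 124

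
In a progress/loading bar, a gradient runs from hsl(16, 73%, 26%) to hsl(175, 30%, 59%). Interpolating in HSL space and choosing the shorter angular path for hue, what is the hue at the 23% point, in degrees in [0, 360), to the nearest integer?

53

Hue arc: Δh = 175 − 16 = 159° (|Δh| ≤ 180, already the shorter path).
H = 16 + 0.23 × (159) = 52.57 → 53°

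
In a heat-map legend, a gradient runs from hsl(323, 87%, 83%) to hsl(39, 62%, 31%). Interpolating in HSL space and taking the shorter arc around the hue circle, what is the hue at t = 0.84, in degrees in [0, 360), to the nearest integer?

Hue: 39 − 323 = -284°, but |-284| > 180 so the shorter arc goes the other way: Δh = -284 + 360 = 76°.
H = 323 + 0.84 × (76) = 386.84 → 387 → 387 mod 360 = 27°

27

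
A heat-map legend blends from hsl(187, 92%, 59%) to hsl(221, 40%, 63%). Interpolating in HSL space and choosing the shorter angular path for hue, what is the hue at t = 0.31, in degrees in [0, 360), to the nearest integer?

Hue arc: Δh = 221 − 187 = 34° (|Δh| ≤ 180, already the shorter path).
H = 187 + 0.31 × (34) = 197.54 → 198°

198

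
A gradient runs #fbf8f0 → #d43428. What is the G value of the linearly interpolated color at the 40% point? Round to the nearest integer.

G₁ = 248 (from #fbf8f0), G₂ = 52 (from #d43428).
G = 248 + 0.4 × (52 − 248) = 169.6 → 170

170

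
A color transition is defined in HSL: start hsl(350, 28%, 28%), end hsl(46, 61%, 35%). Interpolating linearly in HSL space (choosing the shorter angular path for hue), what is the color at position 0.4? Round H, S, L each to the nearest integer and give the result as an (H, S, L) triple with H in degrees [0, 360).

(12, 41, 31)

Hue: 46 − 350 = -304°, but |-304| > 180 so the shorter arc goes the other way: Δh = -304 + 360 = 56°.
H = 350 + 0.4 × (56) = 372.4 → 372 → 372 mod 360 = 12°
S = 28 + 0.4 × (61 − 28) = 41.2 → 41%
L = 28 + 0.4 × (35 − 28) = 30.8 → 31%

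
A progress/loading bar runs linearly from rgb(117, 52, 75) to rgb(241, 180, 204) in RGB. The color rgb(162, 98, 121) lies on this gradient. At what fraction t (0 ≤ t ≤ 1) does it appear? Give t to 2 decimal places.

0.36

Invert the lerp on the B channel (largest span, 129): t = (121 − 75) / (204 − 75) = 46/129 = 0.35659.
Check on R: (162 − 117)/(241 − 117) = 0.3629 ✓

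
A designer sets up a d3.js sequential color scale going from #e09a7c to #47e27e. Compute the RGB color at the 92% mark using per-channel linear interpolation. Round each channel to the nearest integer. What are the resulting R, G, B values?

(83, 220, 126)

#e09a7c → (224, 154, 124); #47e27e → (71, 226, 126).
92% corresponds to t = 0.92.
R = 224 + 0.92 × (71 − 224) = 224 + 0.92 × -153 = 83.24 → 83
G = 154 + 0.92 × (226 − 154) = 154 + 0.92 × 72 = 220.24 → 220
B = 124 + 0.92 × (126 − 124) = 124 + 0.92 × 2 = 125.84 → 126
So the blended color is (83, 220, 126), about #53dc7e.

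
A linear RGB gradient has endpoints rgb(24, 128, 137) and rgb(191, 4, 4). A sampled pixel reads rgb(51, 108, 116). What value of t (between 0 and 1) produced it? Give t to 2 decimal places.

Invert the lerp on the R channel (largest span, 167): t = (51 − 24) / (191 − 24) = 27/167 = 0.16168.
Check on G: (108 − 128)/(4 − 128) = 0.1613 ✓

0.16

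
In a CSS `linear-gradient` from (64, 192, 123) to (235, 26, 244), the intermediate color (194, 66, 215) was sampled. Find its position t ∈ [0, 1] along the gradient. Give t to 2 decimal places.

Invert the lerp on the R channel (largest span, 171): t = (194 − 64) / (235 − 64) = 130/171 = 0.76023.
Check on G: (66 − 192)/(26 − 192) = 0.759 ✓

0.76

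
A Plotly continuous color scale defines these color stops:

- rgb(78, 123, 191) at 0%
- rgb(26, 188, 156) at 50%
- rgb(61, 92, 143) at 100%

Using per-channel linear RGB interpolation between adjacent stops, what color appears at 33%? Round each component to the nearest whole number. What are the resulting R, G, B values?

(44, 166, 168)

33% lies between the 0% and 50% stops, so the local fraction is t = (33 − 0)/(50 − 0) = 33/50 ≈ 0.66.
R = 78 + 0.66 × (26 − 78) = 43.68 → 44
G = 123 + 0.66 × (188 − 123) = 165.9 → 166
B = 191 + 0.66 × (156 − 191) = 167.9 → 168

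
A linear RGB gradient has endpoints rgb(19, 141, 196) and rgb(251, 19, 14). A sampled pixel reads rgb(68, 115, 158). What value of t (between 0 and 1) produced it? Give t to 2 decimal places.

0.21

Invert the lerp on the R channel (largest span, 232): t = (68 − 19) / (251 − 19) = 49/232 = 0.21121.
Check on G: (115 − 141)/(19 − 141) = 0.2131 ✓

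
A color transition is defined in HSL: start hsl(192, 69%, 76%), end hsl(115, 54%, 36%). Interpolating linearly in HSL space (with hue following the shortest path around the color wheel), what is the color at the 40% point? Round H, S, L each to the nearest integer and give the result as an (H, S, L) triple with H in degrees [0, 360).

(161, 63, 60)

Hue arc: Δh = 115 − 192 = -77° (|Δh| ≤ 180, already the shorter path).
H = 192 + 0.4 × (-77) = 161.2 → 161°
S = 69 + 0.4 × (54 − 69) = 63 → 63%
L = 76 + 0.4 × (36 − 76) = 60 → 60%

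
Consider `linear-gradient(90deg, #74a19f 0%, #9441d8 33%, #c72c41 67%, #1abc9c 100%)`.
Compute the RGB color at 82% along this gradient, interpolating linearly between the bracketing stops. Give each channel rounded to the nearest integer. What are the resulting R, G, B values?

(120, 109, 106)

82% lies between the 67% and 100% stops, so the local fraction is t = (82 − 67)/(100 − 67) = 15/33 ≈ 0.4545.
#c72c41 → (199, 44, 65); #1abc9c → (26, 188, 156).
R = 199 + 0.4545 × (26 − 199) = 120.371 → 120
G = 44 + 0.4545 × (188 − 44) = 109.448 → 109
B = 65 + 0.4545 × (156 − 65) = 106.359 → 106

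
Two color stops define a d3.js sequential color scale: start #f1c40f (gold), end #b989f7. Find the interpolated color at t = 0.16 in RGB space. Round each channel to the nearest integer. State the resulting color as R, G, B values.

#f1c40f → (241, 196, 15); #b989f7 → (185, 137, 247).
R = 241 + 0.16 × (185 − 241) = 241 + 0.16 × -56 = 232.04 → 232
G = 196 + 0.16 × (137 − 196) = 196 + 0.16 × -59 = 186.56 → 187
B = 15 + 0.16 × (247 − 15) = 15 + 0.16 × 232 = 52.12 → 52
So the blended color is (232, 187, 52), about #e8bb34.

(232, 187, 52)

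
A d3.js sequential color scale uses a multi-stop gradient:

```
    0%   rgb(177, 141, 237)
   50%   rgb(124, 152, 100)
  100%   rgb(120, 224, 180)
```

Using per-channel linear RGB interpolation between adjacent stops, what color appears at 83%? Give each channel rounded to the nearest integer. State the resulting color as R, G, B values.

83% lies between the 50% and 100% stops, so the local fraction is t = (83 − 50)/(100 − 50) = 33/50 ≈ 0.66.
R = 124 + 0.66 × (120 − 124) = 121.36 → 121
G = 152 + 0.66 × (224 − 152) = 199.52 → 200
B = 100 + 0.66 × (180 − 100) = 152.8 → 153

(121, 200, 153)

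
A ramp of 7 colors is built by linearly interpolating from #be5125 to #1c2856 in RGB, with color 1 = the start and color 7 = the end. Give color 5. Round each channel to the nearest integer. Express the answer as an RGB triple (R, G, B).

With 7 swatches and endpoints inclusive, swatch 5 sits at t = (5 − 1)/(7 − 1) = 4/6 ≈ 0.6667.
#be5125 → (190, 81, 37); #1c2856 → (28, 40, 86).
R = 190 + 0.6667 × (28 − 190) = 81.995 → 82
G = 81 + 0.6667 × (40 − 81) = 53.665 → 54
B = 37 + 0.6667 × (86 − 37) = 69.668 → 70

(82, 54, 70)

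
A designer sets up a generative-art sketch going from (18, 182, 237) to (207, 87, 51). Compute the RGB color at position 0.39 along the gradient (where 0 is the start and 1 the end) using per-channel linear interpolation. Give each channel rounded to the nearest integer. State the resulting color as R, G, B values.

R = 18 + 0.39 × (207 − 18) = 18 + 0.39 × 189 = 91.71 → 92
G = 182 + 0.39 × (87 − 182) = 182 + 0.39 × -95 = 144.95 → 145
B = 237 + 0.39 × (51 − 237) = 237 + 0.39 × -186 = 164.46 → 164

(92, 145, 164)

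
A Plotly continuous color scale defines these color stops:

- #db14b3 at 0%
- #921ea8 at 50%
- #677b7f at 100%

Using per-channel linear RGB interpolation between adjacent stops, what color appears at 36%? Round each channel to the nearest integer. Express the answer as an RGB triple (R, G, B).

(166, 27, 171)

36% lies between the 0% and 50% stops, so the local fraction is t = (36 − 0)/(50 − 0) = 36/50 ≈ 0.72.
#db14b3 → (219, 20, 179); #921ea8 → (146, 30, 168).
R = 219 + 0.72 × (146 − 219) = 166.44 → 166
G = 20 + 0.72 × (30 − 20) = 27.2 → 27
B = 179 + 0.72 × (168 − 179) = 171.08 → 171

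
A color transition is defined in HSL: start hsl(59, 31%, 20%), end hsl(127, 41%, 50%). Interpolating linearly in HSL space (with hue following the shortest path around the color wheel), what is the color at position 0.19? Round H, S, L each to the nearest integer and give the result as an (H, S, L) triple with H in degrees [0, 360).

(72, 33, 26)

Hue arc: Δh = 127 − 59 = 68° (|Δh| ≤ 180, already the shorter path).
H = 59 + 0.19 × (68) = 71.92 → 72°
S = 31 + 0.19 × (41 − 31) = 32.9 → 33%
L = 20 + 0.19 × (50 − 20) = 25.7 → 26%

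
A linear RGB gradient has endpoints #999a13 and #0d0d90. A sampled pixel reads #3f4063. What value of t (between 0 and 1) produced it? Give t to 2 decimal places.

Invert the lerp on the G channel (largest span, 141): t = (64 − 154) / (13 − 154) = -90/-141 = 0.6383.
Check on R: (63 − 153)/(13 − 153) = 0.6429 ✓

0.64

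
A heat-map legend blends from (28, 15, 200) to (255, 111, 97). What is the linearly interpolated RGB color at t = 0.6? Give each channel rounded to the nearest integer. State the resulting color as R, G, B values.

R = 28 + 0.6 × (255 − 28) = 28 + 0.6 × 227 = 164.2 → 164
G = 15 + 0.6 × (111 − 15) = 15 + 0.6 × 96 = 72.6 → 73
B = 200 + 0.6 × (97 − 200) = 200 + 0.6 × -103 = 138.2 → 138

(164, 73, 138)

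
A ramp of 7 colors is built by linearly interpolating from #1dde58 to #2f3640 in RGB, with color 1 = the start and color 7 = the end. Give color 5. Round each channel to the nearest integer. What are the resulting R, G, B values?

(41, 110, 72)

With 7 swatches and endpoints inclusive, swatch 5 sits at t = (5 − 1)/(7 − 1) = 4/6 ≈ 0.6667.
#1dde58 → (29, 222, 88); #2f3640 → (47, 54, 64).
R = 29 + 0.6667 × (47 − 29) = 41.001 → 41
G = 222 + 0.6667 × (54 − 222) = 109.994 → 110
B = 88 + 0.6667 × (64 − 88) = 71.999 → 72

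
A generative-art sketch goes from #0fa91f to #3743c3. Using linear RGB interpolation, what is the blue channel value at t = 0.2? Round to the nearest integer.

64

B₁ = 31 (from #0fa91f), B₂ = 195 (from #3743c3).
B = 31 + 0.2 × (195 − 31) = 63.8 → 64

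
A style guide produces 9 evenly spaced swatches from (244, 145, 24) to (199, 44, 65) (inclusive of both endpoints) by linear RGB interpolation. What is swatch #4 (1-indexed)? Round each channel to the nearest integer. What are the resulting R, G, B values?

(227, 107, 39)

With 9 swatches and endpoints inclusive, swatch 4 sits at t = (4 − 1)/(9 − 1) = 3/8 ≈ 0.375.
R = 244 + 0.375 × (199 − 244) = 227.125 → 227
G = 145 + 0.375 × (44 − 145) = 107.125 → 107
B = 24 + 0.375 × (65 − 24) = 39.375 → 39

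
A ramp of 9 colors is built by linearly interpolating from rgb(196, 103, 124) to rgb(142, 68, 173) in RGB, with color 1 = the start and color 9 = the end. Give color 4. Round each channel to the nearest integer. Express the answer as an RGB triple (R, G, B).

(176, 90, 142)

With 9 swatches and endpoints inclusive, swatch 4 sits at t = (4 − 1)/(9 − 1) = 3/8 ≈ 0.375.
R = 196 + 0.375 × (142 − 196) = 175.75 → 176
G = 103 + 0.375 × (68 − 103) = 89.875 → 90
B = 124 + 0.375 × (173 − 124) = 142.375 → 142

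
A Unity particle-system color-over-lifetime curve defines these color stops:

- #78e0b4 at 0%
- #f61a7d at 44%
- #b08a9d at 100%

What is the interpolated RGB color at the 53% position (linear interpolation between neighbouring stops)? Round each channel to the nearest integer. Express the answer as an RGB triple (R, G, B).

53% lies between the 44% and 100% stops, so the local fraction is t = (53 − 44)/(100 − 44) = 9/56 ≈ 0.1607.
#f61a7d → (246, 26, 125); #b08a9d → (176, 138, 157).
R = 246 + 0.1607 × (176 − 246) = 234.751 → 235
G = 26 + 0.1607 × (138 − 26) = 43.998 → 44
B = 125 + 0.1607 × (157 − 125) = 130.142 → 130

(235, 44, 130)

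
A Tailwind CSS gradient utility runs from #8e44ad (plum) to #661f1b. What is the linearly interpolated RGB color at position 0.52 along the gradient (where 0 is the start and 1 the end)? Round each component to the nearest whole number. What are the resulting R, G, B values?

(121, 49, 97)

#8e44ad → (142, 68, 173); #661f1b → (102, 31, 27).
R = 142 + 0.52 × (102 − 142) = 142 + 0.52 × -40 = 121.2 → 121
G = 68 + 0.52 × (31 − 68) = 68 + 0.52 × -37 = 48.76 → 49
B = 173 + 0.52 × (27 − 173) = 173 + 0.52 × -146 = 97.08 → 97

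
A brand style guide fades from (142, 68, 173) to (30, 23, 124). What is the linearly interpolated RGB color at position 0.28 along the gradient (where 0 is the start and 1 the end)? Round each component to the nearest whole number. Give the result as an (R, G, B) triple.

R = 142 + 0.28 × (30 − 142) = 142 + 0.28 × -112 = 110.64 → 111
G = 68 + 0.28 × (23 − 68) = 68 + 0.28 × -45 = 55.4 → 55
B = 173 + 0.28 × (124 − 173) = 173 + 0.28 × -49 = 159.28 → 159

(111, 55, 159)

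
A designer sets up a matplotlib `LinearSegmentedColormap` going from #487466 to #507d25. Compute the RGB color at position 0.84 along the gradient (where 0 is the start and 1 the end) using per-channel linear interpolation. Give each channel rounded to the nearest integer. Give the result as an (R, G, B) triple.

#487466 → (72, 116, 102); #507d25 → (80, 125, 37).
R = 72 + 0.84 × (80 − 72) = 72 + 0.84 × 8 = 78.72 → 79
G = 116 + 0.84 × (125 − 116) = 116 + 0.84 × 9 = 123.56 → 124
B = 102 + 0.84 × (37 − 102) = 102 + 0.84 × -65 = 47.4 → 47

(79, 124, 47)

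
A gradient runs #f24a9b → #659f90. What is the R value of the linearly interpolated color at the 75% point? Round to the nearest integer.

R₁ = 242 (from #f24a9b), R₂ = 101 (from #659f90).
R = 242 + 0.75 × (101 − 242) = 136.25 → 136

136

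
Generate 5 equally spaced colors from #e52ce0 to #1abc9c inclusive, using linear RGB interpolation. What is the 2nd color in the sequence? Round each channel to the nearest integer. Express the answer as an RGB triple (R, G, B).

(178, 80, 207)

With 5 swatches and endpoints inclusive, swatch 2 sits at t = (2 − 1)/(5 − 1) = 1/4 ≈ 0.25.
#e52ce0 → (229, 44, 224); #1abc9c → (26, 188, 156).
R = 229 + 0.25 × (26 − 229) = 178.25 → 178
G = 44 + 0.25 × (188 − 44) = 80 → 80
B = 224 + 0.25 × (156 − 224) = 207 → 207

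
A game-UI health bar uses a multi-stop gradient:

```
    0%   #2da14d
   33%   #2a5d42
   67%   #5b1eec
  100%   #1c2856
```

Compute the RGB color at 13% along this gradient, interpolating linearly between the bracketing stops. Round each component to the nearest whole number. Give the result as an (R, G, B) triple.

(44, 134, 73)

13% lies between the 0% and 33% stops, so the local fraction is t = (13 − 0)/(33 − 0) = 13/33 ≈ 0.3939.
#2da14d → (45, 161, 77); #2a5d42 → (42, 93, 66).
R = 45 + 0.3939 × (42 − 45) = 43.818 → 44
G = 161 + 0.3939 × (93 − 161) = 134.215 → 134
B = 77 + 0.3939 × (66 − 77) = 72.667 → 73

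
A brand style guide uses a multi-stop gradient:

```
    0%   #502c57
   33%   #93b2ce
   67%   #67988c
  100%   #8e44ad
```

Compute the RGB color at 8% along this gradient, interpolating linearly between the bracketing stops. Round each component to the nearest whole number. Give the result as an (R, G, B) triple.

8% lies between the 0% and 33% stops, so the local fraction is t = (8 − 0)/(33 − 0) = 8/33 ≈ 0.2424.
#502c57 → (80, 44, 87); #93b2ce → (147, 178, 206).
R = 80 + 0.2424 × (147 − 80) = 96.241 → 96
G = 44 + 0.2424 × (178 − 44) = 76.482 → 76
B = 87 + 0.2424 × (206 − 87) = 115.846 → 116

(96, 76, 116)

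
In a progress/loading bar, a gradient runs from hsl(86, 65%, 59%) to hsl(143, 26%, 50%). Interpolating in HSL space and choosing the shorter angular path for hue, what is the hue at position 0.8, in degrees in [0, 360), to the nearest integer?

132

Hue arc: Δh = 143 − 86 = 57° (|Δh| ≤ 180, already the shorter path).
H = 86 + 0.8 × (57) = 131.6 → 132°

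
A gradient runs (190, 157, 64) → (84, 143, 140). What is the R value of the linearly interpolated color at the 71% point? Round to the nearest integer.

R = 190 + 0.71 × (84 − 190) = 114.74 → 115

115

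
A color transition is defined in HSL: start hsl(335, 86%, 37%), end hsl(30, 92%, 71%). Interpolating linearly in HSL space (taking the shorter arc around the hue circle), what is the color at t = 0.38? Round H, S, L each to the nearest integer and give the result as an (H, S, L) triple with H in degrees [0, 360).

(356, 88, 50)

Hue: 30 − 335 = -305°, but |-305| > 180 so the shorter arc goes the other way: Δh = -305 + 360 = 55°.
H = 335 + 0.38 × (55) = 355.9 → 356°
S = 86 + 0.38 × (92 − 86) = 88.28 → 88%
L = 37 + 0.38 × (71 − 37) = 49.92 → 50%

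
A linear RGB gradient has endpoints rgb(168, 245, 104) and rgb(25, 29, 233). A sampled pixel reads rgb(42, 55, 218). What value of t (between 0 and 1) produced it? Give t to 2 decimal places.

0.88

Invert the lerp on the G channel (largest span, 216): t = (55 − 245) / (29 − 245) = -190/-216 = 0.87963.
Check on R: (42 − 168)/(25 − 168) = 0.8811 ✓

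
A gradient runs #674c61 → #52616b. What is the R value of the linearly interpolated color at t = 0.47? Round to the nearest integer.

93

R₁ = 103 (from #674c61), R₂ = 82 (from #52616b).
R = 103 + 0.47 × (82 − 103) = 93.13 → 93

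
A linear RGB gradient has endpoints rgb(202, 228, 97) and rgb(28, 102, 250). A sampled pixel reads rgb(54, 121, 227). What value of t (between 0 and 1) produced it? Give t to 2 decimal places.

0.85

Invert the lerp on the R channel (largest span, 174): t = (54 − 202) / (28 − 202) = -148/-174 = 0.85057.
Check on G: (121 − 228)/(102 − 228) = 0.8492 ✓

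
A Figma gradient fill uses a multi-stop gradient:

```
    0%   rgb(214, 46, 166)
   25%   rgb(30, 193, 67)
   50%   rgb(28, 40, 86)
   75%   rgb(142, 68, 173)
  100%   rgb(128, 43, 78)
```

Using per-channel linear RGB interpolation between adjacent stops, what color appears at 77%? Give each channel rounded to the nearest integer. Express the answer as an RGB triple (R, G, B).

(141, 66, 165)

77% lies between the 75% and 100% stops, so the local fraction is t = (77 − 75)/(100 − 75) = 2/25 ≈ 0.08.
R = 142 + 0.08 × (128 − 142) = 140.88 → 141
G = 68 + 0.08 × (43 − 68) = 66 → 66
B = 173 + 0.08 × (78 − 173) = 165.4 → 165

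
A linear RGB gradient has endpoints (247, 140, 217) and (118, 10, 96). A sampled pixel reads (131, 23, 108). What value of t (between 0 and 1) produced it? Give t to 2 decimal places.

0.90

Invert the lerp on the G channel (largest span, 130): t = (23 − 140) / (10 − 140) = -117/-130 = 0.9.
Check on R: (131 − 247)/(118 − 247) = 0.8992 ✓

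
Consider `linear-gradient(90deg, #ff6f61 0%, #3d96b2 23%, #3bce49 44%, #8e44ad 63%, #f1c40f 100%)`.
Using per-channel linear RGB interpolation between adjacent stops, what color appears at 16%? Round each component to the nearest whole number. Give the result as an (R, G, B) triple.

(120, 138, 153)

16% lies between the 0% and 23% stops, so the local fraction is t = (16 − 0)/(23 − 0) = 16/23 ≈ 0.6957.
#ff6f61 → (255, 111, 97); #3d96b2 → (61, 150, 178).
R = 255 + 0.6957 × (61 − 255) = 120.034 → 120
G = 111 + 0.6957 × (150 − 111) = 138.132 → 138
B = 97 + 0.6957 × (178 − 97) = 153.352 → 153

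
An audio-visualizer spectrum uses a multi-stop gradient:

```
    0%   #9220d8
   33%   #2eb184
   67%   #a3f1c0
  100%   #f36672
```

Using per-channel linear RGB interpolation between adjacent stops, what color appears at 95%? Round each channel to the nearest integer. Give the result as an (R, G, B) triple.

95% lies between the 67% and 100% stops, so the local fraction is t = (95 − 67)/(100 − 67) = 28/33 ≈ 0.8485.
#a3f1c0 → (163, 241, 192); #f36672 → (243, 102, 114).
R = 163 + 0.8485 × (243 − 163) = 230.88 → 231
G = 241 + 0.8485 × (102 − 241) = 123.058 → 123
B = 192 + 0.8485 × (114 − 192) = 125.817 → 126

(231, 123, 126)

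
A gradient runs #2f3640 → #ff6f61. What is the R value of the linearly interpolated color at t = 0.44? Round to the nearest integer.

R₁ = 47 (from #2f3640), R₂ = 255 (from #ff6f61).
R = 47 + 0.44 × (255 − 47) = 138.52 → 139

139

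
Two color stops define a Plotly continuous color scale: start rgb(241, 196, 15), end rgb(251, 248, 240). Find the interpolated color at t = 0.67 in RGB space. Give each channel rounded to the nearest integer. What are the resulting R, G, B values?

R = 241 + 0.67 × (251 − 241) = 241 + 0.67 × 10 = 247.7 → 248
G = 196 + 0.67 × (248 − 196) = 196 + 0.67 × 52 = 230.84 → 231
B = 15 + 0.67 × (240 − 15) = 15 + 0.67 × 225 = 165.75 → 166

(248, 231, 166)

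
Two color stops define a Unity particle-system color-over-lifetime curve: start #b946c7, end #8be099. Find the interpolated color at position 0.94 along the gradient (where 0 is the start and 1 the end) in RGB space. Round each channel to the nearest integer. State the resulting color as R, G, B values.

#b946c7 → (185, 70, 199); #8be099 → (139, 224, 153).
R = 185 + 0.94 × (139 − 185) = 185 + 0.94 × -46 = 141.76 → 142
G = 70 + 0.94 × (224 − 70) = 70 + 0.94 × 154 = 214.76 → 215
B = 199 + 0.94 × (153 − 199) = 199 + 0.94 × -46 = 155.76 → 156
So the blended color is (142, 215, 156), about #8ed79c.

(142, 215, 156)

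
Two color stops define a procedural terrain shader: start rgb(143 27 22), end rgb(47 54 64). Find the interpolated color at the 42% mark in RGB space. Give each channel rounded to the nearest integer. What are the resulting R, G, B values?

(103, 38, 40)

42% corresponds to t = 0.42.
R = 143 + 0.42 × (47 − 143) = 143 + 0.42 × -96 = 102.68 → 103
G = 27 + 0.42 × (54 − 27) = 27 + 0.42 × 27 = 38.34 → 38
B = 22 + 0.42 × (64 − 22) = 22 + 0.42 × 42 = 39.64 → 40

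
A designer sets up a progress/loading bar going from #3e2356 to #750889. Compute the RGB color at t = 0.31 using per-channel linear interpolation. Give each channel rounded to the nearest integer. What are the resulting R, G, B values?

(79, 27, 102)

#3e2356 → (62, 35, 86); #750889 → (117, 8, 137).
R = 62 + 0.31 × (117 − 62) = 62 + 0.31 × 55 = 79.05 → 79
G = 35 + 0.31 × (8 − 35) = 35 + 0.31 × -27 = 26.63 → 27
B = 86 + 0.31 × (137 − 86) = 86 + 0.31 × 51 = 101.81 → 102
So the blended color is (79, 27, 102), about #4f1b66.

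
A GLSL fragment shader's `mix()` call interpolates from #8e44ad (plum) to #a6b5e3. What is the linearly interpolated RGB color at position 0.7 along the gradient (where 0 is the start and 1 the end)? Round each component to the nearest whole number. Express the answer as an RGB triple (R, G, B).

#8e44ad → (142, 68, 173); #a6b5e3 → (166, 181, 227).
R = 142 + 0.7 × (166 − 142) = 142 + 0.7 × 24 = 158.8 → 159
G = 68 + 0.7 × (181 − 68) = 68 + 0.7 × 113 = 147.1 → 147
B = 173 + 0.7 × (227 − 173) = 173 + 0.7 × 54 = 210.8 → 211
So the blended color is (159, 147, 211), about #9f93d3.

(159, 147, 211)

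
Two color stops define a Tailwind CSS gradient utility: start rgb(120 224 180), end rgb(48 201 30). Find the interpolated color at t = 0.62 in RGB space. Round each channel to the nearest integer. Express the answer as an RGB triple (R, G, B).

R = 120 + 0.62 × (48 − 120) = 120 + 0.62 × -72 = 75.36 → 75
G = 224 + 0.62 × (201 − 224) = 224 + 0.62 × -23 = 209.74 → 210
B = 180 + 0.62 × (30 − 180) = 180 + 0.62 × -150 = 87 → 87

(75, 210, 87)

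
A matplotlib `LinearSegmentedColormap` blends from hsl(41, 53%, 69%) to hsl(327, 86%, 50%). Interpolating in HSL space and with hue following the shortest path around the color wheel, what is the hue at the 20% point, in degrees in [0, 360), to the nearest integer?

Hue: 327 − 41 = 286°, but |286| > 180 so the shorter arc goes the other way: Δh = 286 − 360 = -74°.
H = 41 + 0.2 × (-74) = 26.2 → 26°

26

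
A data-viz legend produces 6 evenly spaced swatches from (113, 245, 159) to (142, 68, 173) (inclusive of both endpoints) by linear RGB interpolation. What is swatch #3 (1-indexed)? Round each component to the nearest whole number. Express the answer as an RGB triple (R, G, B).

With 6 swatches and endpoints inclusive, swatch 3 sits at t = (3 − 1)/(6 − 1) = 2/5 ≈ 0.4.
R = 113 + 0.4 × (142 − 113) = 124.6 → 125
G = 245 + 0.4 × (68 − 245) = 174.2 → 174
B = 159 + 0.4 × (173 − 159) = 164.6 → 165

(125, 174, 165)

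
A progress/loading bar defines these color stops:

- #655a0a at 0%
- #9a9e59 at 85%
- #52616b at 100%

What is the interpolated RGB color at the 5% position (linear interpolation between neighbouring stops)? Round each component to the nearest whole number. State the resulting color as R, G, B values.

5% lies between the 0% and 85% stops, so the local fraction is t = (5 − 0)/(85 − 0) = 5/85 ≈ 0.0588.
#655a0a → (101, 90, 10); #9a9e59 → (154, 158, 89).
R = 101 + 0.0588 × (154 − 101) = 104.116 → 104
G = 90 + 0.0588 × (158 − 90) = 93.998 → 94
B = 10 + 0.0588 × (89 − 10) = 14.645 → 15

(104, 94, 15)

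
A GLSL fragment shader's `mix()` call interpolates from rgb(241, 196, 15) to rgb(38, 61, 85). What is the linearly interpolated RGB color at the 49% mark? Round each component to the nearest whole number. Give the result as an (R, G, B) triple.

(142, 130, 49)

49% corresponds to t = 0.49.
R = 241 + 0.49 × (38 − 241) = 241 + 0.49 × -203 = 141.53 → 142
G = 196 + 0.49 × (61 − 196) = 196 + 0.49 × -135 = 129.85 → 130
B = 15 + 0.49 × (85 − 15) = 15 + 0.49 × 70 = 49.3 → 49
So the blended color is (142, 130, 49), about #8e8231.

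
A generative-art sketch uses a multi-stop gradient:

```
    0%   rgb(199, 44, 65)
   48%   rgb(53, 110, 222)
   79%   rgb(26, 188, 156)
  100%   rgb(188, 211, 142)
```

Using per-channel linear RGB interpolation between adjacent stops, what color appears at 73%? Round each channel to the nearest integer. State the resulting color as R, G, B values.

73% lies between the 48% and 79% stops, so the local fraction is t = (73 − 48)/(79 − 48) = 25/31 ≈ 0.8065.
R = 53 + 0.8065 × (26 − 53) = 31.224 → 31
G = 110 + 0.8065 × (188 − 110) = 172.907 → 173
B = 222 + 0.8065 × (156 − 222) = 168.771 → 169

(31, 173, 169)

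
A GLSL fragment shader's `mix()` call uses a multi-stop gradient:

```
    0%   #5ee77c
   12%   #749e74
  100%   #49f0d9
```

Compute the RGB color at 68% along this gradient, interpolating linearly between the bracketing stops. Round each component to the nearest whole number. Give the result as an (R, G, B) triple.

(89, 210, 180)

68% lies between the 12% and 100% stops, so the local fraction is t = (68 − 12)/(100 − 12) = 56/88 ≈ 0.6364.
#749e74 → (116, 158, 116); #49f0d9 → (73, 240, 217).
R = 116 + 0.6364 × (73 − 116) = 88.635 → 89
G = 158 + 0.6364 × (240 − 158) = 210.185 → 210
B = 116 + 0.6364 × (217 − 116) = 180.276 → 180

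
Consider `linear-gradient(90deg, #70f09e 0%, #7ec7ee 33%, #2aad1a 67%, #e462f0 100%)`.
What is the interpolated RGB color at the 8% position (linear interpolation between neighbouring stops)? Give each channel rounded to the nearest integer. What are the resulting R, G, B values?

(115, 230, 177)

8% lies between the 0% and 33% stops, so the local fraction is t = (8 − 0)/(33 − 0) = 8/33 ≈ 0.2424.
#70f09e → (112, 240, 158); #7ec7ee → (126, 199, 238).
R = 112 + 0.2424 × (126 − 112) = 115.394 → 115
G = 240 + 0.2424 × (199 − 240) = 230.062 → 230
B = 158 + 0.2424 × (238 − 158) = 177.392 → 177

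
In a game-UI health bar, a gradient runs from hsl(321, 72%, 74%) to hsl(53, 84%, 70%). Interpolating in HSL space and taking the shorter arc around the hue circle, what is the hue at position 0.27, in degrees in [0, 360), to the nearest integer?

346

Hue: 53 − 321 = -268°, but |-268| > 180 so the shorter arc goes the other way: Δh = -268 + 360 = 92°.
H = 321 + 0.27 × (92) = 345.84 → 346°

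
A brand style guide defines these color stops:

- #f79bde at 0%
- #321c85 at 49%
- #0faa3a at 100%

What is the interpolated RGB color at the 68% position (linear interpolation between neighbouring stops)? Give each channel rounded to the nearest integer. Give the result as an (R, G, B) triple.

68% lies between the 49% and 100% stops, so the local fraction is t = (68 − 49)/(100 − 49) = 19/51 ≈ 0.3725.
#321c85 → (50, 28, 133); #0faa3a → (15, 170, 58).
R = 50 + 0.3725 × (15 − 50) = 36.962 → 37
G = 28 + 0.3725 × (170 − 28) = 80.895 → 81
B = 133 + 0.3725 × (58 − 133) = 105.062 → 105

(37, 81, 105)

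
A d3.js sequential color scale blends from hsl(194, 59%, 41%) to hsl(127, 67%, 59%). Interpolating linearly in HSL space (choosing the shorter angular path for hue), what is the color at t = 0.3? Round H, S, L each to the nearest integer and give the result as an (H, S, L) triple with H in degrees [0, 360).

Hue arc: Δh = 127 − 194 = -67° (|Δh| ≤ 180, already the shorter path).
H = 194 + 0.3 × (-67) = 173.9 → 174°
S = 59 + 0.3 × (67 − 59) = 61.4 → 61%
L = 41 + 0.3 × (59 − 41) = 46.4 → 46%

(174, 61, 46)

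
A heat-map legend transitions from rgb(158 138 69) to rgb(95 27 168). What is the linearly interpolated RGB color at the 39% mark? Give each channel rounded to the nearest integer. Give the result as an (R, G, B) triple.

39% corresponds to t = 0.39.
R = 158 + 0.39 × (95 − 158) = 158 + 0.39 × -63 = 133.43 → 133
G = 138 + 0.39 × (27 − 138) = 138 + 0.39 × -111 = 94.71 → 95
B = 69 + 0.39 × (168 − 69) = 69 + 0.39 × 99 = 107.61 → 108

(133, 95, 108)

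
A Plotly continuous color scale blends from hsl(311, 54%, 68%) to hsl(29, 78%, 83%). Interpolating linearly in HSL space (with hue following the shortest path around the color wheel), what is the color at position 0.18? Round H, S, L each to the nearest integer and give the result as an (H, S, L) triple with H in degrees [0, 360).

(325, 58, 71)

Hue: 29 − 311 = -282°, but |-282| > 180 so the shorter arc goes the other way: Δh = -282 + 360 = 78°.
H = 311 + 0.18 × (78) = 325.04 → 325°
S = 54 + 0.18 × (78 − 54) = 58.32 → 58%
L = 68 + 0.18 × (83 − 68) = 70.7 → 71%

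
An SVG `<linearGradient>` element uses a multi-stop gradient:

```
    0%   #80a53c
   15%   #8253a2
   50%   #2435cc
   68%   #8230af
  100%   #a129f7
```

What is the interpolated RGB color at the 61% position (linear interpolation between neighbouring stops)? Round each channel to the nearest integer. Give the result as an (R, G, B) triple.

(93, 50, 186)

61% lies between the 50% and 68% stops, so the local fraction is t = (61 − 50)/(68 − 50) = 11/18 ≈ 0.6111.
#2435cc → (36, 53, 204); #8230af → (130, 48, 175).
R = 36 + 0.6111 × (130 − 36) = 93.443 → 93
G = 53 + 0.6111 × (48 − 53) = 49.944 → 50
B = 204 + 0.6111 × (175 − 204) = 186.278 → 186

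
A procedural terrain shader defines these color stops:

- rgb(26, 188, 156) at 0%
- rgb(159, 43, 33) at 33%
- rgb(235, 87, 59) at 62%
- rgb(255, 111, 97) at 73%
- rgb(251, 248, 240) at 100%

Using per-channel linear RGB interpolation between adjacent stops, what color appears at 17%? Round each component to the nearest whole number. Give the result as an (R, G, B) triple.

(95, 113, 93)

17% lies between the 0% and 33% stops, so the local fraction is t = (17 − 0)/(33 − 0) = 17/33 ≈ 0.5152.
R = 26 + 0.5152 × (159 − 26) = 94.522 → 95
G = 188 + 0.5152 × (43 − 188) = 113.296 → 113
B = 156 + 0.5152 × (33 − 156) = 92.63 → 93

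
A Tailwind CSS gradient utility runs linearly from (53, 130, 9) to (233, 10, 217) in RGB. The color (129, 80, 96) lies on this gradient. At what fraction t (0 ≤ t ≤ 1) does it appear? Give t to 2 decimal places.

0.42

Invert the lerp on the B channel (largest span, 208): t = (96 − 9) / (217 − 9) = 87/208 = 0.41827.
Check on R: (129 − 53)/(233 − 53) = 0.4222 ✓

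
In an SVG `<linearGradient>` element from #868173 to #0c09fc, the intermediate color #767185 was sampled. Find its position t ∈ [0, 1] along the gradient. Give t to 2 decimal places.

0.13

Invert the lerp on the B channel (largest span, 137): t = (133 − 115) / (252 − 115) = 18/137 = 0.13139.
Check on R: (118 − 134)/(12 − 134) = 0.1311 ✓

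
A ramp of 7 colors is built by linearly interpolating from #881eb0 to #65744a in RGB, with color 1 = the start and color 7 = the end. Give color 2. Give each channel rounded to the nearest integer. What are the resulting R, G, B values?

With 7 swatches and endpoints inclusive, swatch 2 sits at t = (2 − 1)/(7 − 1) = 1/6 ≈ 0.1667.
#881eb0 → (136, 30, 176); #65744a → (101, 116, 74).
R = 136 + 0.1667 × (101 − 136) = 130.166 → 130
G = 30 + 0.1667 × (116 − 30) = 44.336 → 44
B = 176 + 0.1667 × (74 − 176) = 158.997 → 159

(130, 44, 159)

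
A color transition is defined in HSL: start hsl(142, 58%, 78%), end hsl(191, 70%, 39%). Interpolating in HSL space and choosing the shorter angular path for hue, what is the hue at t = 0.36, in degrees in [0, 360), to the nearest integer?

160

Hue arc: Δh = 191 − 142 = 49° (|Δh| ≤ 180, already the shorter path).
H = 142 + 0.36 × (49) = 159.64 → 160°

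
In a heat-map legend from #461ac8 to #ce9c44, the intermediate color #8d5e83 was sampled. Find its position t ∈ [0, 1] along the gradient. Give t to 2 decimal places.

Invert the lerp on the R channel (largest span, 136): t = (141 − 70) / (206 − 70) = 71/136 = 0.52206.
Check on G: (94 − 26)/(156 − 26) = 0.5231 ✓

0.52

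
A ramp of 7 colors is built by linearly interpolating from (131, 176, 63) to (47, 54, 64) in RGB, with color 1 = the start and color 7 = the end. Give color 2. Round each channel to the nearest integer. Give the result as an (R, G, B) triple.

(117, 156, 63)

With 7 swatches and endpoints inclusive, swatch 2 sits at t = (2 − 1)/(7 − 1) = 1/6 ≈ 0.1667.
R = 131 + 0.1667 × (47 − 131) = 116.997 → 117
G = 176 + 0.1667 × (54 − 176) = 155.663 → 156
B = 63 + 0.1667 × (64 − 63) = 63.167 → 63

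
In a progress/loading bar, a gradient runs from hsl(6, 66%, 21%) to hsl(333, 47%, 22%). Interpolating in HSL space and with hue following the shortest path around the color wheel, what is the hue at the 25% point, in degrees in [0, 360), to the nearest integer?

Hue: 333 − 6 = 327°, but |327| > 180 so the shorter arc goes the other way: Δh = 327 − 360 = -33°.
H = 6 + 0.25 × (-33) = -2.25 → -2 → -2 mod 360 = 358°

358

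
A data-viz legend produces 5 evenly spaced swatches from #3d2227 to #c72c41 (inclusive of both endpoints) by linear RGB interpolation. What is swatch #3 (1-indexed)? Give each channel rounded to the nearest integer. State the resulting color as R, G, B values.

(130, 39, 52)

With 5 swatches and endpoints inclusive, swatch 3 sits at t = (3 − 1)/(5 − 1) = 2/4 ≈ 0.5.
#3d2227 → (61, 34, 39); #c72c41 → (199, 44, 65).
R = 61 + 0.5 × (199 − 61) = 130 → 130
G = 34 + 0.5 × (44 − 34) = 39 → 39
B = 39 + 0.5 × (65 − 39) = 52 → 52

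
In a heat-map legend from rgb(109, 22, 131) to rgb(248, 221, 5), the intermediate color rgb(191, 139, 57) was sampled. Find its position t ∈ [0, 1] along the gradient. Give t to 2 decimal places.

0.59

Invert the lerp on the G channel (largest span, 199): t = (139 − 22) / (221 − 22) = 117/199 = 0.58794.
Check on R: (191 − 109)/(248 − 109) = 0.5899 ✓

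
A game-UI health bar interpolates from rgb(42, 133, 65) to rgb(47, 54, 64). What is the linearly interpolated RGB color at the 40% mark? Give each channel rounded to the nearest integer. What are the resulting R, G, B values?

40% corresponds to t = 0.4.
R = 42 + 0.4 × (47 − 42) = 42 + 0.4 × 5 = 44 → 44
G = 133 + 0.4 × (54 − 133) = 133 + 0.4 × -79 = 101.4 → 101
B = 65 + 0.4 × (64 − 65) = 65 + 0.4 × -1 = 64.6 → 65

(44, 101, 65)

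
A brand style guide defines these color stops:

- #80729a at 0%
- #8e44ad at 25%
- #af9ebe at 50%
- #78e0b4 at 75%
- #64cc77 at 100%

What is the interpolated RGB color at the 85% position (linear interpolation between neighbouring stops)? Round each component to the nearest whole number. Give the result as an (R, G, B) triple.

(112, 216, 156)

85% lies between the 75% and 100% stops, so the local fraction is t = (85 − 75)/(100 − 75) = 10/25 ≈ 0.4.
#78e0b4 → (120, 224, 180); #64cc77 → (100, 204, 119).
R = 120 + 0.4 × (100 − 120) = 112 → 112
G = 224 + 0.4 × (204 − 224) = 216 → 216
B = 180 + 0.4 × (119 − 180) = 155.6 → 156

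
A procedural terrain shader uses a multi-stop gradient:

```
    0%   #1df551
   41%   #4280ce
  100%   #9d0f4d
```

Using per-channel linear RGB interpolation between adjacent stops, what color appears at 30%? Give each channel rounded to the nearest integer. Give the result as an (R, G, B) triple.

(56, 159, 172)

30% lies between the 0% and 41% stops, so the local fraction is t = (30 − 0)/(41 − 0) = 30/41 ≈ 0.7317.
#1df551 → (29, 245, 81); #4280ce → (66, 128, 206).
R = 29 + 0.7317 × (66 − 29) = 56.073 → 56
G = 245 + 0.7317 × (128 − 245) = 159.391 → 159
B = 81 + 0.7317 × (206 − 81) = 172.463 → 172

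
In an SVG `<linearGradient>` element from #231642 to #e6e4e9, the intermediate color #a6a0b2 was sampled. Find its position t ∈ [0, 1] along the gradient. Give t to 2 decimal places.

0.67

Invert the lerp on the G channel (largest span, 206): t = (160 − 22) / (228 − 22) = 138/206 = 0.6699.
Check on R: (166 − 35)/(230 − 35) = 0.6718 ✓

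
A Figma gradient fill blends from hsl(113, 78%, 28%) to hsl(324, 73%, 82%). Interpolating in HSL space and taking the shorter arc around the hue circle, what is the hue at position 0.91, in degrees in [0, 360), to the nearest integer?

Hue: 324 − 113 = 211°, but |211| > 180 so the shorter arc goes the other way: Δh = 211 − 360 = -149°.
H = 113 + 0.91 × (-149) = -22.59 → -23 → -23 mod 360 = 337°

337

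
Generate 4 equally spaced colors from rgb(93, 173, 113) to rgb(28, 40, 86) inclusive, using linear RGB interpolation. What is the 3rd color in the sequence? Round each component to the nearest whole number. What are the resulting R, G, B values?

With 4 swatches and endpoints inclusive, swatch 3 sits at t = (3 − 1)/(4 − 1) = 2/3 ≈ 0.6667.
R = 93 + 0.6667 × (28 − 93) = 49.665 → 50
G = 173 + 0.6667 × (40 − 173) = 84.329 → 84
B = 113 + 0.6667 × (86 − 113) = 94.999 → 95

(50, 84, 95)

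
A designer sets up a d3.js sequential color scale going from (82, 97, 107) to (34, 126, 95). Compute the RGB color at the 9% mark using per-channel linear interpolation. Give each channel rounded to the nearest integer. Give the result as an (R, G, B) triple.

9% corresponds to t = 0.09.
R = 82 + 0.09 × (34 − 82) = 82 + 0.09 × -48 = 77.68 → 78
G = 97 + 0.09 × (126 − 97) = 97 + 0.09 × 29 = 99.61 → 100
B = 107 + 0.09 × (95 − 107) = 107 + 0.09 × -12 = 105.92 → 106

(78, 100, 106)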